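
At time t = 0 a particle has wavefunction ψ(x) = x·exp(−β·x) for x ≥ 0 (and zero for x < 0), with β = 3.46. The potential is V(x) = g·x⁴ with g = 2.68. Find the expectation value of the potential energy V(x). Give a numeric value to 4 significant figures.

0.4207

⟨V⟩ = ∫ V(x)·|ψ|² dx / ∫|ψ|² dx.
Every integrand reduces to terms xʲ·e^(−2βx) on [0, ∞); use ∫₀^∞ xʲ·e^(−2βx) dx = j!/(2β)^(j+1).
State is unnormalized: ∫|ψ|² dx = 0.0060355, and ∫ψ*·V(x)·ψ dx = 0.0025394, so ⟨V⟩ = 0.0025394 / 0.0060355.
⟨V⟩ = 0.42074.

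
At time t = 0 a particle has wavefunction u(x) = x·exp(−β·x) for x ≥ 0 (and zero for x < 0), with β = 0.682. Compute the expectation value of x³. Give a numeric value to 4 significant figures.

⟨x³⟩ = ∫ x³·|u|² dx / ∫|u|² dx (integrals over the domain).
Every integrand reduces to terms xʲ·e^(−2βx) on [0, ∞); use ∫₀^∞ xʲ·e^(−2βx) dx = j!/(2β)^(j+1).
State is unnormalized: ∫|u|² dx = 0.78811, and ∫u*·x³·u dx = 18.634, so ⟨x³⟩ = 18.634 / 0.78811.
⟨x³⟩ = 23.643.

23.64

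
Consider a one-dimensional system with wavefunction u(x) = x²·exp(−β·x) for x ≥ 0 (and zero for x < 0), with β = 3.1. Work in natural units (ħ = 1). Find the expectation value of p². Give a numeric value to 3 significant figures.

p² u = −ħ² d²u/dx²; ⟨p²⟩ = −ħ² ∫ u*·u'' dx / ∫|u|² dx.
Differentiate x²·exp(−β·x) with the product rule; every integrand then reduces to terms xʲ·e^(−2βx) on [0, ∞), with ∫₀^∞ xʲ·e^(−2βx) dx = j!/(2β)^(j+1).
State is unnormalized: ∫|u|² dx = 0.0026197, and ∫u*·(−ħ² u'') dx = 0.0083918, so ⟨p²⟩ = 0.0083918 / 0.0026197.
⟨p²⟩ = 3.2033.

3.20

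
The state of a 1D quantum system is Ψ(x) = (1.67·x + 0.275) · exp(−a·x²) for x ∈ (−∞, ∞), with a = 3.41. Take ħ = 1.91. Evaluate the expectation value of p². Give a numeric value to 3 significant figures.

30.6

p² Ψ = −ħ² d²Ψ/dx²; ⟨p²⟩ = −ħ² ∫ Ψ*·Ψ'' dx / ∫|Ψ|² dx.
Expand each integrand as polynomial × e^(−2ax²) and use ∫x^(2j)·e^(−2ax²) dx = (2j−1)!!/(4a)^j · √(π/(2a)), odd powers → 0; here √(π/(2a)) = 0.67871. Differentiate with the product rule, d/dx e^(−ax²) = −2ax·e^(−ax²).
State is unnormalized: ∫|Ψ|² dx = 0.19010, and ∫Ψ*·(−ħ² Ψ'') dx = 5.8175, so ⟨p²⟩ = 5.8175 / 0.19010.
⟨p²⟩ = 30.602.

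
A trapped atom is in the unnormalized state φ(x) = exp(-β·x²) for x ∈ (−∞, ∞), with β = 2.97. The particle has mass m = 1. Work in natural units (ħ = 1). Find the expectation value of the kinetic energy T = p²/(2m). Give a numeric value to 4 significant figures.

1.485

T = −(ħ²/2m) d²/dx², so ⟨T⟩ = −(ħ²/2m) ∫ φ*·φ'' dx / ∫|φ|² dx; with m = 1.
Gaussian moments: ∫x^(2j)·e^(−2βx²) dx = (2j−1)!!/(4β)^j · √(π/(2β)), odd powers integrate to 0; here √(π/(2β)) = 0.72725. Derivatives: d/dx e^(−βx²) = −2βx·e^(−βx²), d²/dx² e^(−βx²) = (4β²x² − 2β)·e^(−βx²).
State is unnormalized: ∫|φ|² dx = 0.72725, and ∫φ*·(−ħ²/2m · φ'') dx = 1.0800, so ⟨T⟩ = 1.0800 / 0.72725.
⟨T⟩ = 1.4850.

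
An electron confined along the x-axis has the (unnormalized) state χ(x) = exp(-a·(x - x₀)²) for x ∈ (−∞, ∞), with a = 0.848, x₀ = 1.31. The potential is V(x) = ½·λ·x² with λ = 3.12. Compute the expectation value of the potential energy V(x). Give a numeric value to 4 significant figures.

3.137

⟨V⟩ = ∫ V(x)·|χ|² dx / ∫|χ|² dx.
Gaussian moments (u = x − x₀): ∫u^(2j)·e^(−2au²) du = (2j−1)!!/(4a)^j · √(π/(2a)), odd powers integrate to 0; here √(π/(2a)) = 1.3610.
State is unnormalized: ∫|χ|² dx = 1.3610, and ∫χ*·V(x)·χ dx = 4.2695, so ⟨V⟩ = 4.2695 / 1.3610.
⟨V⟩ = 3.1370.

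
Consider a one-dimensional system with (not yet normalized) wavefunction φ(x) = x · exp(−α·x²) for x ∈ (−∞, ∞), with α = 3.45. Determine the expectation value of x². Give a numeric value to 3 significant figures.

⟨x²⟩ = ∫ x²·|φ|² dx / ∫|φ|² dx (integrals over the domain).
Expand each integrand as polynomial × e^(−2αx²) and use ∫x^(2j)·e^(−2αx²) dx = (2j−1)!!/(4α)^j · √(π/(2α)), odd powers → 0; here √(π/(2α)) = 0.67476.
State is unnormalized: ∫|φ|² dx = 0.048896, and ∫φ*·x²·φ dx = 0.010630, so ⟨x²⟩ = 0.010630 / 0.048896.
⟨x²⟩ = 0.21739.

0.217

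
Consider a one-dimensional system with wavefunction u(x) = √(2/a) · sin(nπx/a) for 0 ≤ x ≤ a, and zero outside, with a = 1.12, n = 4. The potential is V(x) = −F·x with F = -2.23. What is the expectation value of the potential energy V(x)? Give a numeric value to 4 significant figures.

1.249

⟨V⟩ = ∫ V(x)·|u|² dx.
With sin²θ = (1 − cos2θ)/2 on 0 ≤ x ≤ a: ∫sin²(nπx/a) dx = a/2, ∫x·sin²(nπx/a) dx = a²/4, ∫x²·sin²(nπx/a) dx = a³·(1/6 − 1/(4n²π²)); higher powers xᵏ the same way, integrating xᵏ·cos(2nπx/a) by parts.
⟨V⟩ = 1.2488.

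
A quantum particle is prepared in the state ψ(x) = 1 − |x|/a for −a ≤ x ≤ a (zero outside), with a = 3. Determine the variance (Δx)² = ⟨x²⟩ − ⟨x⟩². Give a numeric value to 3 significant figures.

0.900

Compute ⟨x⟩ and ⟨x²⟩ separately, then (Δx)² = ⟨x²⟩ − ⟨x⟩².
ψ is even, so ∫ over [−a, a] = 2∫₀ᵃ with ψ = 1 − x/a there: ∫₀ᵃ (1 − x/a)² dx = a/3, ∫₀ᵃ x²(1 − x/a)² dx = a³/30, ∫₀ᵃ x⁴(1 − x/a)² dx = a⁵/105.
Normalization: ∫|ψ|² dx = 2.0000.
⟨x⟩ = 0.0000 and ⟨x²⟩ = 0.90000.
(Δx)² = 0.90000 − (0.0000)² = 0.90000.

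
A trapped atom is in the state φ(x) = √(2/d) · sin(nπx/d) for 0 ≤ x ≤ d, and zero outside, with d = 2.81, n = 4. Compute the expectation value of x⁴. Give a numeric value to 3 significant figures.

12.1

⟨x⁴⟩ = ∫ x⁴·|φ|² dx (integrals over the domain).
With sin²θ = (1 − cos2θ)/2 on 0 ≤ x ≤ d: ∫sin²(nπx/d) dx = d/2, ∫x·sin²(nπx/d) dx = d²/4, ∫x²·sin²(nπx/d) dx = d³·(1/6 − 1/(4n²π²)); higher powers xᵏ the same way, integrating xᵏ·cos(2nπx/d) by parts.
⟨x⁴⟩ = 12.079.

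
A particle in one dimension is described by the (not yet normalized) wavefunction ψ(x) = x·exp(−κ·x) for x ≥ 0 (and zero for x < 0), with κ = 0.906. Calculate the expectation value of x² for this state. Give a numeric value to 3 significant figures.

3.65

⟨x²⟩ = ∫ x²·|ψ|² dx / ∫|ψ|² dx (integrals over the domain).
Every integrand reduces to terms xʲ·e^(−2κx) on [0, ∞); use ∫₀^∞ xʲ·e^(−2κx) dx = j!/(2κ)^(j+1).
State is unnormalized: ∫|ψ|² dx = 0.33617, and ∫ψ*·x²·ψ dx = 1.2286, so ⟨x²⟩ = 1.2286 / 0.33617.
⟨x²⟩ = 3.6548.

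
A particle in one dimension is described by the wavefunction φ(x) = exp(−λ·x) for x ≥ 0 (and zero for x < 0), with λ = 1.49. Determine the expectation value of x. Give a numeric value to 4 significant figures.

0.3356

⟨x⟩ = ∫ x·|φ|² dx / ∫|φ|² dx (integrals over the domain).
Every integrand reduces to terms xʲ·e^(−2λx) on [0, ∞); use ∫₀^∞ xʲ·e^(−2λx) dx = j!/(2λ)^(j+1).
State is unnormalized: ∫|φ|² dx = 0.33557, and ∫φ*·x·φ dx = 0.11261, so ⟨x⟩ = 0.11261 / 0.33557.
⟨x⟩ = 0.33557.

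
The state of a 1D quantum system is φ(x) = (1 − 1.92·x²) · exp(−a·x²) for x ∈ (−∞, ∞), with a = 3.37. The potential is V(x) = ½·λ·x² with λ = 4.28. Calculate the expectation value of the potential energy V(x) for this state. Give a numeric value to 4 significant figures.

⟨V⟩ = ∫ V(x)·|φ|² dx / ∫|φ|² dx.
Expand each integrand as polynomial × e^(−2ax²) and use ∫x^(2j)·e^(−2ax²) dx = (2j−1)!!/(4a)^j · √(π/(2a)), odd powers → 0; here √(π/(2a)) = 0.68272.
State is unnormalized: ∫|φ|² dx = 0.52979, and ∫φ*·V(x)·φ dx = 0.048742, so ⟨V⟩ = 0.048742 / 0.52979.
⟨V⟩ = 0.092002.

0.09200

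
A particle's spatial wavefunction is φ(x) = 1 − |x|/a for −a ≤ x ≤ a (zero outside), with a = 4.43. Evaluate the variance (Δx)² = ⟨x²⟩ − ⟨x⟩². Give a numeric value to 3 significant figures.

1.96

Compute ⟨x⟩ and ⟨x²⟩ separately, then (Δx)² = ⟨x²⟩ − ⟨x⟩².
φ is even, so ∫ over [−a, a] = 2∫₀ᵃ with φ = 1 − x/a there: ∫₀ᵃ (1 − x/a)² dx = a/3, ∫₀ᵃ x²(1 − x/a)² dx = a³/30, ∫₀ᵃ x⁴(1 − x/a)² dx = a⁵/105.
Normalization: ∫|φ|² dx = 2.9533.
⟨x⟩ = 0.0000 and ⟨x²⟩ = 1.9625.
(Δx)² = 1.9625 − (0.0000)² = 1.9625.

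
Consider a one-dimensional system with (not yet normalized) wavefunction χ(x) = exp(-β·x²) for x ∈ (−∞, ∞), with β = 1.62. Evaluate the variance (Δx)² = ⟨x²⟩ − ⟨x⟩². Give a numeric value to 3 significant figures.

0.154

Compute ⟨x⟩ and ⟨x²⟩ separately, then (Δx)² = ⟨x²⟩ − ⟨x⟩².
Gaussian moments: ∫x^(2j)·e^(−2βx²) dx = (2j−1)!!/(4β)^j · √(π/(2β)), odd powers integrate to 0; here √(π/(2β)) = 0.98470.
Normalization: ∫|χ|² dx = 0.98470.
⟨x⟩ = 0.0000 and ⟨x²⟩ = 0.15432.
(Δx)² = 0.15432 − (0.0000)² = 0.15432.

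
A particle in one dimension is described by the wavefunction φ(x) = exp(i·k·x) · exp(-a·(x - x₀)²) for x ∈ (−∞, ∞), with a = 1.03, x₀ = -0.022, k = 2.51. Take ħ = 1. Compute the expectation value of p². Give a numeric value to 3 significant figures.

7.33

p² φ = −ħ² d²φ/dx²; ⟨p²⟩ = −ħ² ∫ φ*·φ'' dx / ∫|φ|² dx.
Gaussian moments (u = x − x₀): ∫u^(2j)·e^(−2au²) du = (2j−1)!!/(4a)^j · √(π/(2a)), odd powers integrate to 0; here √(π/(2a)) = 1.2349. Derivatives: φ′ = (ik − 2au)·φ, φ″ = ((ik − 2au)² − 2a)·φ; the odd-in-u pieces drop out.
State is unnormalized: ∫|φ|² dx = 1.2349, and ∫φ*·(−ħ² φ'') dx = 9.0521, so ⟨p²⟩ = 9.0521 / 1.2349.
⟨p²⟩ = 7.3301.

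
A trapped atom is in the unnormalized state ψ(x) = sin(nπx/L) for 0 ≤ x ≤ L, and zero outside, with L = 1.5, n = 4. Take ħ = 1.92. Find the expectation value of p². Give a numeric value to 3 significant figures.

p² ψ = −ħ² d²ψ/dx²; ⟨p²⟩ = −ħ² ∫ ψ*·ψ'' dx / ∫|ψ|² dx.
d/dx sin(nπx/L) = (nπ/L)·cos(nπx/L) and d²/dx² sin(nπx/L) = −(nπ/L)²·sin(nπx/L); on 0 ≤ x ≤ L, ∫sin²(nπx/L) dx = L/2 and ∫sin(nπx/L)·cos(nπx/L) dx = 0.
State is unnormalized: ∫|ψ|² dx = 0.75000, and ∫ψ*·(−ħ² ψ'') dx = 194.04, so ⟨p²⟩ = 194.04 / 0.75000.
⟨p²⟩ = 258.73.

259.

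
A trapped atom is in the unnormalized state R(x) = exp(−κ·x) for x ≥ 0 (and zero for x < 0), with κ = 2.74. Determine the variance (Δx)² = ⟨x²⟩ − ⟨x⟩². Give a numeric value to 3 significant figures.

0.0333

Compute ⟨x⟩ and ⟨x²⟩ separately, then (Δx)² = ⟨x²⟩ − ⟨x⟩².
Every integrand reduces to terms xʲ·e^(−2κx) on [0, ∞); use ∫₀^∞ xʲ·e^(−2κx) dx = j!/(2κ)^(j+1).
Normalization: ∫|R|² dx = 0.18248.
⟨x⟩ = 0.18248 and ⟨x²⟩ = 0.066599.
(Δx)² = 0.066599 − (0.18248)² = 0.033300.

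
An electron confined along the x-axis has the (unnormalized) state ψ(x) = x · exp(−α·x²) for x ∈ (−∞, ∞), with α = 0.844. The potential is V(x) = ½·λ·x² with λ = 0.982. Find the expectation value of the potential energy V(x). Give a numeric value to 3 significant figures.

⟨V⟩ = ∫ V(x)·|ψ|² dx / ∫|ψ|² dx.
Expand each integrand as polynomial × e^(−2αx²) and use ∫x^(2j)·e^(−2αx²) dx = (2j−1)!!/(4α)^j · √(π/(2α)), odd powers → 0; here √(π/(2α)) = 1.3642.
State is unnormalized: ∫|ψ|² dx = 0.40410, and ∫ψ*·V(x)·ψ dx = 0.17631, so ⟨V⟩ = 0.17631 / 0.40410.
⟨V⟩ = 0.43632.

0.436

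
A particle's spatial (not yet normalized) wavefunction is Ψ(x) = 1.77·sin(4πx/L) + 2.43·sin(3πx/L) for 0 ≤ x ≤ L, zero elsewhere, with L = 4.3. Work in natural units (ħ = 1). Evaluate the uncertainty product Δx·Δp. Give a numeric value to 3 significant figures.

Δx = √(⟨x²⟩−⟨x⟩²), Δp = √(⟨p²⟩−⟨p⟩²).
On 0 ≤ x ≤ L (j ≠ l): ∫sin²(jπx/L) dx = L/2, ∫sin(jπx/L)·sin(lπx/L) dx = 0; diagonal moments ∫x·sin²(jπx/L) dx = L²/4, ∫x²·sin²(jπx/L) dx = L³·(1/6 − 1/(4j²π²)); cross terms ∫x·sin(jπx/L)·sin(lπx/L) dx = 0 for j + l even and −4jlL²/(π²(j² − l²)²) for j + l odd, ∫x²·sin(jπx/L)·sin(lπx/L) dx = (−1)^(j+l)·4jlL³/(π²(j² − l²)²); higher powers the same way via product-to-sum and parts. d²/dx² sin(jπx/L) = −(jπ/L)²·sin(jπx/L); on 0 ≤ x ≤ L, ∫sin²(jπx/L) dx = L/2 and ∫sin(jπx/L)·sin(lπx/L) dx = 0 for j ≠ l, so only diagonal terms survive in ∫|Ψ|² and ∫Ψ·Ψ″; ∫Ψ·Ψ′ dx = [Ψ²/2] between the walls = 0.
Normalization: ∫|Ψ|² dx = 19.431.
⟨x⟩ = 1.3376, ⟨x²⟩ = 2.5816 ⇒ Δx = 0.89021.
⟨p⟩ = 0.0000, ⟨p²⟩ = 6.0992 ⇒ Δp = 2.4697.
Δx·Δp = 2.1985.

2.20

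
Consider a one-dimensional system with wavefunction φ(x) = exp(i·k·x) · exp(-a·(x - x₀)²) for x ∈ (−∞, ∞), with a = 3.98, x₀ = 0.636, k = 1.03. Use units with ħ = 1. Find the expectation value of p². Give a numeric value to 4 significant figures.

p² φ = −ħ² d²φ/dx²; ⟨p²⟩ = −ħ² ∫ φ*·φ'' dx / ∫|φ|² dx.
Gaussian moments (u = x − x₀): ∫u^(2j)·e^(−2au²) du = (2j−1)!!/(4a)^j · √(π/(2a)), odd powers integrate to 0; here √(π/(2a)) = 0.62823. Derivatives: φ′ = (ik − 2au)·φ, φ″ = ((ik − 2au)² − 2a)·φ; the odd-in-u pieces drop out.
State is unnormalized: ∫|φ|² dx = 0.62823, and ∫φ*·(−ħ² φ'') dx = 3.1668, so ⟨p²⟩ = 3.1668 / 0.62823.
⟨p²⟩ = 5.0409.

5.041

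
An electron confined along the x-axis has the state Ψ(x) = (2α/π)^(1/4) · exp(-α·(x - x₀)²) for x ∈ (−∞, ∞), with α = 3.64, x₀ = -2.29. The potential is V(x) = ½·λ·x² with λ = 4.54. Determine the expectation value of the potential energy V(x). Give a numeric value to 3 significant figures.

12.1

⟨V⟩ = ∫ V(x)·|Ψ|² dx.
Gaussian moments (u = x − x₀): ∫u^(2j)·e^(−2αu²) du = (2j−1)!!/(4α)^j · √(π/(2α)), odd powers integrate to 0; here √(π/(2α)) = 0.65692.
⟨V⟩ = 12.060.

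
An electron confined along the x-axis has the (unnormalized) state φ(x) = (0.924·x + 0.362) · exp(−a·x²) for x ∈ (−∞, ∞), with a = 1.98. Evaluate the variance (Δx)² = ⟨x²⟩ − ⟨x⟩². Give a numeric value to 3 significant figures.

Compute ⟨x⟩ and ⟨x²⟩ separately, then (Δx)² = ⟨x²⟩ − ⟨x⟩².
Expand each integrand as polynomial × e^(−2ax²) and use ∫x^(2j)·e^(−2ax²) dx = (2j−1)!!/(4a)^j · √(π/(2a)), odd powers → 0; here √(π/(2a)) = 0.89069.
Normalization: ∫|φ|² dx = 0.21274.
⟨x⟩ = 0.35365 and ⟨x²⟩ = 0.24024.
(Δx)² = 0.24024 − (0.35365)² = 0.11517.

0.115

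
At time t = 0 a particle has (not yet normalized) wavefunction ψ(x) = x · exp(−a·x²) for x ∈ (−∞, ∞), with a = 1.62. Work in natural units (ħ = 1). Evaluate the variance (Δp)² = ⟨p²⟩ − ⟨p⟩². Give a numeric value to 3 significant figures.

4.86

Compute ⟨p⟩ and ⟨p²⟩ separately; (Δp)² = ⟨p²⟩ − ⟨p⟩².
Expand each integrand as polynomial × e^(−2ax²) and use ∫x^(2j)·e^(−2ax²) dx = (2j−1)!!/(4a)^j · √(π/(2a)), odd powers → 0; here √(π/(2a)) = 0.98470. Differentiate with the product rule, d/dx e^(−ax²) = −2ax·e^(−ax²).
Normalization: ∫|ψ|² dx = 0.15196.
⟨p⟩ = 0.0000 and ⟨p²⟩ = 4.8600.
(Δp)² = 4.8600 − (0.0000)² = 4.8600.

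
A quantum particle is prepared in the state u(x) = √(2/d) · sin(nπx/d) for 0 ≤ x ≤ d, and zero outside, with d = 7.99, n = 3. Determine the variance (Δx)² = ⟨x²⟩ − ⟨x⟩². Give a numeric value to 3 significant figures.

4.96

Compute ⟨x⟩ and ⟨x²⟩ separately, then (Δx)² = ⟨x²⟩ − ⟨x⟩².
With sin²θ = (1 − cos2θ)/2 on 0 ≤ x ≤ d: ∫sin²(nπx/d) dx = d/2, ∫x·sin²(nπx/d) dx = d²/4, ∫x²·sin²(nπx/d) dx = d³·(1/6 − 1/(4n²π²)); higher powers xᵏ the same way, integrating xᵏ·cos(2nπx/d) by parts.
⟨x⟩ = 3.9950 and ⟨x²⟩ = 20.921.
(Δx)² = 20.921 − (3.9950)² = 4.9607.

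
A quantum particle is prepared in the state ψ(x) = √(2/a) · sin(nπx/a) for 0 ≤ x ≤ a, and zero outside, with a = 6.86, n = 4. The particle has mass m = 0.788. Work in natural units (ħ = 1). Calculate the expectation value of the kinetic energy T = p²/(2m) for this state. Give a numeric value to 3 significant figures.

T = −(ħ²/2m) d²/dx², so ⟨T⟩ = −(ħ²/2m) ∫ ψ*·ψ'' dx; with m = 0.788.
d/dx sin(nπx/a) = (nπ/a)·cos(nπx/a) and d²/dx² sin(nπx/a) = −(nπ/a)²·sin(nπx/a); on 0 ≤ x ≤ a, ∫sin²(nπx/a) dx = a/2 and ∫sin(nπx/a)·cos(nπx/a) dx = 0.
⟨T⟩ = 2.1292.

2.13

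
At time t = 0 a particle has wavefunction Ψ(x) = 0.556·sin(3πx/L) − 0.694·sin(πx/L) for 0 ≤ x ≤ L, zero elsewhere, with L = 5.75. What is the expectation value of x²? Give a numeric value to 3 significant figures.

⟨x²⟩ = ∫ x²·|Ψ|² dx / ∫|Ψ|² dx (integrals over the domain).
On 0 ≤ x ≤ L (j ≠ l): ∫sin²(jπx/L) dx = L/2, ∫sin(jπx/L)·sin(lπx/L) dx = 0; diagonal moments ∫x·sin²(jπx/L) dx = L²/4, ∫x²·sin²(jπx/L) dx = L³·(1/6 − 1/(4j²π²)); cross terms ∫x·sin(jπx/L)·sin(lπx/L) dx = 0 for j + l even and −4jlL²/(π²(j² − l²)²) for j + l odd, ∫x²·sin(jπx/L)·sin(lπx/L) dx = (−1)^(j+l)·4jlL³/(π²(j² − l²)²); higher powers the same way via product-to-sum and parts.
State is unnormalized: ∫|Ψ|² dx = 2.2735, and ∫Ψ*·x²·Ψ dx = 19.784, so ⟨x²⟩ = 19.784 / 2.2735.
⟨x²⟩ = 8.7019.

8.70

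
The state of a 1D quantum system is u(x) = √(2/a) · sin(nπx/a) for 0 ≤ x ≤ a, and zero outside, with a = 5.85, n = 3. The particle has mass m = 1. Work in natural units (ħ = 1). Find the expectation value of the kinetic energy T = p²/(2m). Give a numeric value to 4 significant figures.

1.298

T = −(ħ²/2m) d²/dx², so ⟨T⟩ = −(ħ²/2m) ∫ u*·u'' dx; with m = 1.
d/dx sin(nπx/a) = (nπ/a)·cos(nπx/a) and d²/dx² sin(nπx/a) = −(nπ/a)²·sin(nπx/a); on 0 ≤ x ≤ a, ∫sin²(nπx/a) dx = a/2 and ∫sin(nπx/a)·cos(nπx/a) dx = 0.
⟨T⟩ = 1.2978.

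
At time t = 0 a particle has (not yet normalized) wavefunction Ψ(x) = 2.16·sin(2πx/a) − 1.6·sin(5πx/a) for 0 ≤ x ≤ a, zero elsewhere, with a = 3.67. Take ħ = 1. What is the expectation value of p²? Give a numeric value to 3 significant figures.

p² Ψ = −ħ² d²Ψ/dx²; ⟨p²⟩ = −ħ² ∫ Ψ*·Ψ'' dx / ∫|Ψ|² dx.
d²/dx² sin(jπx/a) = −(jπ/a)²·sin(jπx/a); on 0 ≤ x ≤ a, ∫sin²(jπx/a) dx = a/2 and ∫sin(jπx/a)·sin(lπx/a) dx = 0 for j ≠ l, so only diagonal terms survive in ∫|Ψ|² and ∫Ψ·Ψ″; ∫Ψ·Ψ′ dx = [Ψ²/2] between the walls = 0.
State is unnormalized: ∫|Ψ|² dx = 13.259, and ∫Ψ*·(−ħ² Ψ'') dx = 111.15, so ⟨p²⟩ = 111.15 / 13.259.
⟨p²⟩ = 8.3830.

8.38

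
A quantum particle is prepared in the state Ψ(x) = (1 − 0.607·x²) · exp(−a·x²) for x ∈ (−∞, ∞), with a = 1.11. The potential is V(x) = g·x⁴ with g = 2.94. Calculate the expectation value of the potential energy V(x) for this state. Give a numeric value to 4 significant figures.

0.1641

⟨V⟩ = ∫ V(x)·|Ψ|² dx / ∫|Ψ|² dx.
Expand each integrand as polynomial × e^(−2ax²) and use ∫x^(2j)·e^(−2ax²) dx = (2j−1)!!/(4a)^j · √(π/(2a)), odd powers → 0; here √(π/(2a)) = 1.1896.
State is unnormalized: ∫|Ψ|² dx = 0.93103, and ∫Ψ*·V(x)·Ψ dx = 0.15277, so ⟨V⟩ = 0.15277 / 0.93103.
⟨V⟩ = 0.16409.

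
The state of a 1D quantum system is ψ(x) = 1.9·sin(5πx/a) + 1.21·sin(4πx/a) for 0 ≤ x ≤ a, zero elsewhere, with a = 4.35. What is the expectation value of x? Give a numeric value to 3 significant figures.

⟨x⟩ = ∫ x·|ψ|² dx / ∫|ψ|² dx (integrals over the domain).
On 0 ≤ x ≤ a (j ≠ l): ∫sin²(jπx/a) dx = a/2, ∫sin(jπx/a)·sin(lπx/a) dx = 0; diagonal moments ∫x·sin²(jπx/a) dx = a²/4, ∫x²·sin²(jπx/a) dx = a³·(1/6 − 1/(4j²π²)); cross terms ∫x·sin(jπx/a)·sin(lπx/a) dx = 0 for j + l even and −4jla²/(π²(j² − l²)²) for j + l odd, ∫x²·sin(jπx/a)·sin(lπx/a) dx = (−1)^(j+l)·4jla³/(π²(j² − l²)²); higher powers the same way via product-to-sum and parts.
State is unnormalized: ∫|ψ|² dx = 11.036, and ∫ψ*·x·ψ dx = 15.297, so ⟨x⟩ = 15.297 / 11.036.
⟨x⟩ = 1.3861.

1.39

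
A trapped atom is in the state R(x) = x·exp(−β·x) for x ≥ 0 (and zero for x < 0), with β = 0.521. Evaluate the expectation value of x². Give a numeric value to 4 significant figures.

⟨x²⟩ = ∫ x²·|R|² dx / ∫|R|² dx (integrals over the domain).
Every integrand reduces to terms xʲ·e^(−2βx) on [0, ∞); use ∫₀^∞ xʲ·e^(−2βx) dx = j!/(2β)^(j+1).
State is unnormalized: ∫|R|² dx = 1.7678, and ∫R*·x²·R dx = 19.538, so ⟨x²⟩ = 19.538 / 1.7678.
⟨x²⟩ = 11.052.

11.05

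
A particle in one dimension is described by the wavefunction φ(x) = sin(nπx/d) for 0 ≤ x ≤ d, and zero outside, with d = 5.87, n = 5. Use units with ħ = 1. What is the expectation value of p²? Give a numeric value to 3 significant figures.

p² φ = −ħ² d²φ/dx²; ⟨p²⟩ = −ħ² ∫ φ*·φ'' dx / ∫|φ|² dx.
d/dx sin(nπx/d) = (nπ/d)·cos(nπx/d) and d²/dx² sin(nπx/d) = −(nπ/d)²·sin(nπx/d); on 0 ≤ x ≤ d, ∫sin²(nπx/d) dx = d/2 and ∫sin(nπx/d)·cos(nπx/d) dx = 0.
State is unnormalized: ∫|φ|² dx = 2.9350, and ∫φ*·(−ħ² φ'') dx = 21.017, so ⟨p²⟩ = 21.017 / 2.9350.
⟨p²⟩ = 7.1608.

7.16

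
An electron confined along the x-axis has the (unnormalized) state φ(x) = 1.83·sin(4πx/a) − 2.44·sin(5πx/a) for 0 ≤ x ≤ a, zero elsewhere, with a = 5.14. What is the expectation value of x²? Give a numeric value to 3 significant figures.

⟨x²⟩ = ∫ x²·|φ|² dx / ∫|φ|² dx (integrals over the domain).
On 0 ≤ x ≤ a (j ≠ l): ∫sin²(jπx/a) dx = a/2, ∫sin(jπx/a)·sin(lπx/a) dx = 0; diagonal moments ∫x·sin²(jπx/a) dx = a²/4, ∫x²·sin²(jπx/a) dx = a³·(1/6 − 1/(4j²π²)); cross terms ∫x·sin(jπx/a)·sin(lπx/a) dx = 0 for j + l even and −4jla²/(π²(j² − l²)²) for j + l odd, ∫x²·sin(jπx/a)·sin(lπx/a) dx = (−1)^(j+l)·4jla³/(π²(j² − l²)²); higher powers the same way via product-to-sum and parts.
State is unnormalized: ∫|φ|² dx = 23.907, and ∫φ*·x²·φ dx = 330.36, so ⟨x²⟩ = 330.36 / 23.907.
⟨x²⟩ = 13.818.

13.8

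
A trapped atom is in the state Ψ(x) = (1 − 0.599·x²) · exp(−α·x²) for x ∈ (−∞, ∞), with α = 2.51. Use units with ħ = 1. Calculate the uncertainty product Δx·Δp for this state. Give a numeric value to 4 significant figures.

Δx = √(⟨x²⟩−⟨x⟩²), Δp = √(⟨p²⟩−⟨p⟩²).
Expand each integrand as polynomial × e^(−2αx²) and use ∫x^(2j)·e^(−2αx²) dx = (2j−1)!!/(4α)^j · √(π/(2α)), odd powers → 0; here √(π/(2α)) = 0.79108. Differentiate with the product rule, d/dx e^(−αx²) = −2αx·e^(−αx²).
Normalization: ∫|Ψ|² dx = 0.70514.
⟨x⟩ = 0.0000, ⟨x²⟩ = 0.077708 ⇒ Δx = 0.27876.
⟨p⟩ = 0.0000, ⟨p²⟩ = 3.2221 ⇒ Δp = 1.7950.
Δx·Δp = 0.50038.

0.5004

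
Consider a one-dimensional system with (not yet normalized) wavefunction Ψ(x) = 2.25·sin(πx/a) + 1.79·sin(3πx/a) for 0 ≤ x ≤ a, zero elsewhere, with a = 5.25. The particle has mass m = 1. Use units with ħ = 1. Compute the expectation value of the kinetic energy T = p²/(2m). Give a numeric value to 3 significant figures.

T = −(ħ²/2m) d²/dx², so ⟨T⟩ = −(ħ²/2m) ∫ Ψ*·Ψ'' dx / ∫|Ψ|² dx; with m = 1.
d²/dx² sin(jπx/a) = −(jπ/a)²·sin(jπx/a); on 0 ≤ x ≤ a, ∫sin²(jπx/a) dx = a/2 and ∫sin(jπx/a)·sin(lπx/a) dx = 0 for j ≠ l, so only diagonal terms survive in ∫|Ψ|² and ∫Ψ·Ψ″; ∫Ψ·Ψ′ dx = [Ψ²/2] between the walls = 0.
State is unnormalized: ∫|Ψ|² dx = 21.700, and ∫Ψ*·(−ħ²/2m · Ψ'') dx = 15.932, so ⟨T⟩ = 15.932 / 21.700.
⟨T⟩ = 0.73420.

0.734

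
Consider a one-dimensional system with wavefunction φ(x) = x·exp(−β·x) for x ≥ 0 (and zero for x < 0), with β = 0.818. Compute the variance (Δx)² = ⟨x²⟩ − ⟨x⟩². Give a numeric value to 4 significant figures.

Compute ⟨x⟩ and ⟨x²⟩ separately, then (Δx)² = ⟨x²⟩ − ⟨x⟩².
Every integrand reduces to terms xʲ·e^(−2βx) on [0, ∞); use ∫₀^∞ xʲ·e^(−2βx) dx = j!/(2β)^(j+1).
Normalization: ∫|φ|² dx = 0.45675.
⟨x⟩ = 1.8337 and ⟨x²⟩ = 4.4835.
(Δx)² = 4.4835 − (1.8337)² = 1.1209.

1.121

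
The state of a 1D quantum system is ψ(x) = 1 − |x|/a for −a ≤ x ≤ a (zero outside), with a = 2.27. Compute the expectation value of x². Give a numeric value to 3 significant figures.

0.515

⟨x²⟩ = ∫ x²·|ψ|² dx / ∫|ψ|² dx (integrals over the domain).
ψ is even, so ∫ over [−a, a] = 2∫₀ᵃ with ψ = 1 − x/a there: ∫₀ᵃ (1 − x/a)² dx = a/3, ∫₀ᵃ x²(1 − x/a)² dx = a³/30, ∫₀ᵃ x⁴(1 − x/a)² dx = a⁵/105.
State is unnormalized: ∫|ψ|² dx = 1.5133, and ∫ψ*·x²·ψ dx = 0.77981, so ⟨x²⟩ = 0.77981 / 1.5133.
⟨x²⟩ = 0.51529.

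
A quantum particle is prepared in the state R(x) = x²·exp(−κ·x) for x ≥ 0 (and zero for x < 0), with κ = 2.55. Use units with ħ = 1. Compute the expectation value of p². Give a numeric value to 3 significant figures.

p² R = −ħ² d²R/dx²; ⟨p²⟩ = −ħ² ∫ R*·R'' dx / ∫|R|² dx.
Differentiate x²·exp(−κ·x) with the product rule; every integrand then reduces to terms xʲ·e^(−2κx) on [0, ∞), with ∫₀^∞ xʲ·e^(−2κx) dx = j!/(2κ)^(j+1).
State is unnormalized: ∫|R|² dx = 0.0069560, and ∫R*·(−ħ² R'') dx = 0.015077, so ⟨p²⟩ = 0.015077 / 0.0069560.
⟨p²⟩ = 2.1675.

2.17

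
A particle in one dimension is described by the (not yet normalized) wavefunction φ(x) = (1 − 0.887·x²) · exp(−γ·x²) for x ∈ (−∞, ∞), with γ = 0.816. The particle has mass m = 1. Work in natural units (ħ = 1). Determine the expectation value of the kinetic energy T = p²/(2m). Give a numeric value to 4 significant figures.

1.240

T = −(ħ²/2m) d²/dx², so ⟨T⟩ = −(ħ²/2m) ∫ φ*·φ'' dx / ∫|φ|² dx; with m = 1.
Expand each integrand as polynomial × e^(−2γx²) and use ∫x^(2j)·e^(−2γx²) dx = (2j−1)!!/(4γ)^j · √(π/(2γ)), odd powers → 0; here √(π/(2γ)) = 1.3874. Differentiate with the product rule, d/dx e^(−γx²) = −2γx·e^(−γx²).
State is unnormalized: ∫|φ|² dx = 0.94075, and ∫φ*·(−ħ²/2m · φ'') dx = 1.1664, so ⟨T⟩ = 1.1664 / 0.94075.
⟨T⟩ = 1.2398.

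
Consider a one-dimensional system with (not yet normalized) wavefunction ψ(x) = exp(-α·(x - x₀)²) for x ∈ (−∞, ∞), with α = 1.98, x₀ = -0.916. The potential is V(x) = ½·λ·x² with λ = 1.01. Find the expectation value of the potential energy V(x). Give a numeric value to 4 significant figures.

0.4875

⟨V⟩ = ∫ V(x)·|ψ|² dx / ∫|ψ|² dx.
Gaussian moments (u = x − x₀): ∫u^(2j)·e^(−2αu²) du = (2j−1)!!/(4α)^j · √(π/(2α)), odd powers integrate to 0; here √(π/(2α)) = 0.89069.
State is unnormalized: ∫|ψ|² dx = 0.89069, and ∫ψ*·V(x)·ψ dx = 0.43420, so ⟨V⟩ = 0.43420 / 0.89069.
⟨V⟩ = 0.48749.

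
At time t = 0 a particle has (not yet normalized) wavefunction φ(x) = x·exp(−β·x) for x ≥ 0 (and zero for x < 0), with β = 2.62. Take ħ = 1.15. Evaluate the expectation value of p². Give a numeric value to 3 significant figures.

9.08

p² φ = −ħ² d²φ/dx²; ⟨p²⟩ = −ħ² ∫ φ*·φ'' dx / ∫|φ|² dx.
Differentiate x·exp(−β·x) with the product rule; every integrand then reduces to terms xʲ·e^(−2βx) on [0, ∞), with ∫₀^∞ xʲ·e^(−2βx) dx = j!/(2β)^(j+1).
State is unnormalized: ∫|φ|² dx = 0.013901, and ∫φ*·(−ħ² φ'') dx = 0.12619, so ⟨p²⟩ = 0.12619 / 0.013901.
⟨p²⟩ = 9.0782.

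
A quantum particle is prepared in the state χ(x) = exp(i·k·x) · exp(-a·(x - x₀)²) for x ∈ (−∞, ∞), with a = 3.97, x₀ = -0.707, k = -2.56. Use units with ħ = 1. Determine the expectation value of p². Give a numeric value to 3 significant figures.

10.5

p² χ = −ħ² d²χ/dx²; ⟨p²⟩ = −ħ² ∫ χ*·χ'' dx / ∫|χ|² dx.
Gaussian moments (u = x − x₀): ∫u^(2j)·e^(−2au²) du = (2j−1)!!/(4a)^j · √(π/(2a)), odd powers integrate to 0; here √(π/(2a)) = 0.62902. Derivatives: χ′ = (ik − 2au)·χ, χ″ = ((ik − 2au)² − 2a)·χ; the odd-in-u pieces drop out.
State is unnormalized: ∫|χ|² dx = 0.62902, and ∫χ*·(−ħ² χ'') dx = 6.6196, so ⟨p²⟩ = 6.6196 / 0.62902.
⟨p²⟩ = 10.524.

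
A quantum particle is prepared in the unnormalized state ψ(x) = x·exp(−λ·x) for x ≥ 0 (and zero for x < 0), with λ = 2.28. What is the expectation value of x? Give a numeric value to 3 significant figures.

⟨x⟩ = ∫ x·|ψ|² dx / ∫|ψ|² dx (integrals over the domain).
Every integrand reduces to terms xʲ·e^(−2λx) on [0, ∞); use ∫₀^∞ xʲ·e^(−2λx) dx = j!/(2λ)^(j+1).
State is unnormalized: ∫|ψ|² dx = 0.021093, and ∫ψ*·x·ψ dx = 0.013877, so ⟨x⟩ = 0.013877 / 0.021093.
⟨x⟩ = 0.65789.

0.658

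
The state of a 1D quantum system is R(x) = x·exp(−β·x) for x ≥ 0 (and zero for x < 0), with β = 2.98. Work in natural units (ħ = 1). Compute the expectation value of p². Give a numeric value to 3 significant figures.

8.88

p² R = −ħ² d²R/dx²; ⟨p²⟩ = −ħ² ∫ R*·R'' dx / ∫|R|² dx.
Differentiate x·exp(−β·x) with the product rule; every integrand then reduces to terms xʲ·e^(−2βx) on [0, ∞), with ∫₀^∞ xʲ·e^(−2βx) dx = j!/(2β)^(j+1).
State is unnormalized: ∫|R|² dx = 0.0094469, and ∫R*·(−ħ² R'') dx = 0.083893, so ⟨p²⟩ = 0.083893 / 0.0094469.
⟨p²⟩ = 8.8804.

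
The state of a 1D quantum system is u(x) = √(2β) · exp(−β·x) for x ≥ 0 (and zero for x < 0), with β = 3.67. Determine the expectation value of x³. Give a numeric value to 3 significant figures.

0.0152

⟨x³⟩ = ∫ x³·|u|² dx (integrals over the domain).
Every integrand reduces to terms xʲ·e^(−2βx) on [0, ∞); use ∫₀^∞ xʲ·e^(−2βx) dx = j!/(2β)^(j+1).
⟨x³⟩ = 0.015173.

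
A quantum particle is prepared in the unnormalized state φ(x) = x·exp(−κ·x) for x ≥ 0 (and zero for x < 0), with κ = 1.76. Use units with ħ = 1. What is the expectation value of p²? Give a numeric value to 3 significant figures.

3.10

p² φ = −ħ² d²φ/dx²; ⟨p²⟩ = −ħ² ∫ φ*·φ'' dx / ∫|φ|² dx.
Differentiate x·exp(−κ·x) with the product rule; every integrand then reduces to terms xʲ·e^(−2κx) on [0, ∞), with ∫₀^∞ xʲ·e^(−2κx) dx = j!/(2κ)^(j+1).
State is unnormalized: ∫|φ|² dx = 0.045857, and ∫φ*·(−ħ² φ'') dx = 0.14205, so ⟨p²⟩ = 0.14205 / 0.045857.
⟨p²⟩ = 3.0976.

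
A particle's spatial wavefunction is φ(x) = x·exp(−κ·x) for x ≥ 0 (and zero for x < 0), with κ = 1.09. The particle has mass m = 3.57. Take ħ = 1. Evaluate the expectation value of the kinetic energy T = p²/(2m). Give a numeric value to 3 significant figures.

0.166

T = −(ħ²/2m) d²/dx², so ⟨T⟩ = −(ħ²/2m) ∫ φ*·φ'' dx / ∫|φ|² dx; with m = 3.57.
Differentiate x·exp(−κ·x) with the product rule; every integrand then reduces to terms xʲ·e^(−2κx) on [0, ∞), with ∫₀^∞ xʲ·e^(−2κx) dx = j!/(2κ)^(j+1).
State is unnormalized: ∫|φ|² dx = 0.19305, and ∫φ*·(−ħ²/2m · φ'') dx = 0.032123, so ⟨T⟩ = 0.032123 / 0.19305.
⟨T⟩ = 0.16640.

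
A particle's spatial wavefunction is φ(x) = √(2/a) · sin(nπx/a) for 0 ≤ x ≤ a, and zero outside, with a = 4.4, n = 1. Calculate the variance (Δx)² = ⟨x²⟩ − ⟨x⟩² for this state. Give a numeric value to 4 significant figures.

Compute ⟨x⟩ and ⟨x²⟩ separately, then (Δx)² = ⟨x²⟩ − ⟨x⟩².
With sin²θ = (1 − cos2θ)/2 on 0 ≤ x ≤ a: ∫sin²(nπx/a) dx = a/2, ∫x·sin²(nπx/a) dx = a²/4, ∫x²·sin²(nπx/a) dx = a³·(1/6 − 1/(4n²π²)); higher powers xᵏ the same way, integrating xᵏ·cos(2nπx/a) by parts.
⟨x⟩ = 2.2000 and ⟨x²⟩ = 5.4725.
(Δx)² = 5.4725 − (2.2000)² = 0.63254.

0.6325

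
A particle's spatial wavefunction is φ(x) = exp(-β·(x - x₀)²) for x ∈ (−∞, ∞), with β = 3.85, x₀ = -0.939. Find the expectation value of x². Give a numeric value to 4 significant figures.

⟨x²⟩ = ∫ x²·|φ|² dx / ∫|φ|² dx (integrals over the domain).
Gaussian moments (u = x − x₀): ∫u^(2j)·e^(−2βu²) du = (2j−1)!!/(4β)^j · √(π/(2β)), odd powers integrate to 0; here √(π/(2β)) = 0.63875.
State is unnormalized: ∫|φ|² dx = 0.63875, and ∫φ*·x²·φ dx = 0.60467, so ⟨x²⟩ = 0.60467 / 0.63875.
⟨x²⟩ = 0.94666.

0.9467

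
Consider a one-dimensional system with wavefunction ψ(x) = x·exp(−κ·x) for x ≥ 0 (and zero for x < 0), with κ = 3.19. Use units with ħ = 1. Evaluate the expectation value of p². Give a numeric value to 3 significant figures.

p² ψ = −ħ² d²ψ/dx²; ⟨p²⟩ = −ħ² ∫ ψ*·ψ'' dx / ∫|ψ|² dx.
Differentiate x·exp(−κ·x) with the product rule; every integrand then reduces to terms xʲ·e^(−2κx) on [0, ∞), with ∫₀^∞ xʲ·e^(−2κx) dx = j!/(2κ)^(j+1).
State is unnormalized: ∫|ψ|² dx = 0.0077014, and ∫ψ*·(−ħ² ψ'') dx = 0.078370, so ⟨p²⟩ = 0.078370 / 0.0077014.
⟨p²⟩ = 10.176.

10.2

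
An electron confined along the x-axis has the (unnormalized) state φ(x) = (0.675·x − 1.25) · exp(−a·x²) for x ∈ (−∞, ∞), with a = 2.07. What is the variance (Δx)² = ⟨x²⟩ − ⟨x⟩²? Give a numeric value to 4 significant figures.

Compute ⟨x⟩ and ⟨x²⟩ separately, then (Δx)² = ⟨x²⟩ − ⟨x⟩².
Expand each integrand as polynomial × e^(−2ax²) and use ∫x^(2j)·e^(−2ax²) dx = (2j−1)!!/(4a)^j · √(π/(2a)), odd powers → 0; here √(π/(2a)) = 0.87111.
Normalization: ∫|φ|² dx = 1.4090.
⟨x⟩ = -0.12600 and ⟨x²⟩ = 0.12899.
(Δx)² = 0.12899 − (-0.12600)² = 0.11311.

0.1131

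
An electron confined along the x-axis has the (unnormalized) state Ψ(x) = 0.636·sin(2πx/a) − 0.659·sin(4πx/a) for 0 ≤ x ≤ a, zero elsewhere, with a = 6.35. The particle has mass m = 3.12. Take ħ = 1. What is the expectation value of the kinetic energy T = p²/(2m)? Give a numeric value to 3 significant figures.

0.401

T = −(ħ²/2m) d²/dx², so ⟨T⟩ = −(ħ²/2m) ∫ Ψ*·Ψ'' dx / ∫|Ψ|² dx; with m = 3.12.
d²/dx² sin(jπx/a) = −(jπ/a)²·sin(jπx/a); on 0 ≤ x ≤ a, ∫sin²(jπx/a) dx = a/2 and ∫sin(jπx/a)·sin(lπx/a) dx = 0 for j ≠ l, so only diagonal terms survive in ∫|Ψ|² and ∫Ψ·Ψ″; ∫Ψ·Ψ′ dx = [Ψ²/2] between the walls = 0.
State is unnormalized: ∫|Ψ|² dx = 2.6631, and ∫Ψ*·(−ħ²/2m · Ψ'') dx = 1.0669, so ⟨T⟩ = 1.0669 / 2.6631.
⟨T⟩ = 0.40061.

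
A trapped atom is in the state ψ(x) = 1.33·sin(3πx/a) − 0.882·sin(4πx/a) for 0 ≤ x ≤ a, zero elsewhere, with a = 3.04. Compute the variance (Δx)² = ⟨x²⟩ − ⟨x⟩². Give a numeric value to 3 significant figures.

0.416

Compute ⟨x⟩ and ⟨x²⟩ separately, then (Δx)² = ⟨x²⟩ − ⟨x⟩².
On 0 ≤ x ≤ a (j ≠ l): ∫sin²(jπx/a) dx = a/2, ∫sin(jπx/a)·sin(lπx/a) dx = 0; diagonal moments ∫x·sin²(jπx/a) dx = a²/4, ∫x²·sin²(jπx/a) dx = a³·(1/6 − 1/(4j²π²)); cross terms ∫x·sin(jπx/a)·sin(lπx/a) dx = 0 for j + l even and −4jla²/(π²(j² − l²)²) for j + l odd, ∫x²·sin(jπx/a)·sin(lπx/a) dx = (−1)^(j+l)·4jla³/(π²(j² − l²)²); higher powers the same way via product-to-sum and parts.
Normalization: ∫|ψ|² dx = 3.8712.
⟨x⟩ = 2.0759 and ⟨x²⟩ = 4.7254.
(Δx)² = 4.7254 − (2.0759)² = 0.41603.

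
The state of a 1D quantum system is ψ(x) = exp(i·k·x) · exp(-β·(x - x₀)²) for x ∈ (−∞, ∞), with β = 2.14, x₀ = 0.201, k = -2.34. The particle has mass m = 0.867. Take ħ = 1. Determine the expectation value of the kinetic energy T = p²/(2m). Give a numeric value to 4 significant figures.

T = −(ħ²/2m) d²/dx², so ⟨T⟩ = −(ħ²/2m) ∫ ψ*·ψ'' dx / ∫|ψ|² dx; with m = 0.867.
Gaussian moments (u = x − x₀): ∫u^(2j)·e^(−2βu²) du = (2j−1)!!/(4β)^j · √(π/(2β)), odd powers integrate to 0; here √(π/(2β)) = 0.85675. Derivatives: ψ′ = (ik − 2βu)·ψ, ψ″ = ((ik − 2βu)² − 2β)·ψ; the odd-in-u pieces drop out.
State is unnormalized: ∫|ψ|² dx = 0.85675, and ∫ψ*·(−ħ²/2m · ψ'') dx = 3.7628, so ⟨T⟩ = 3.7628 / 0.85675.
⟨T⟩ = 4.3919.

4.392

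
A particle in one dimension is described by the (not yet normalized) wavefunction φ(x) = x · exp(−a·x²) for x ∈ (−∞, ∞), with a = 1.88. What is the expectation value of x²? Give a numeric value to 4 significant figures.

⟨x²⟩ = ∫ x²·|φ|² dx / ∫|φ|² dx (integrals over the domain).
Expand each integrand as polynomial × e^(−2ax²) and use ∫x^(2j)·e^(−2ax²) dx = (2j−1)!!/(4a)^j · √(π/(2a)), odd powers → 0; here √(π/(2a)) = 0.91407.
State is unnormalized: ∫|φ|² dx = 0.12155, and ∫φ*·x²·φ dx = 0.048492, so ⟨x²⟩ = 0.048492 / 0.12155.
⟨x²⟩ = 0.39894.

0.3989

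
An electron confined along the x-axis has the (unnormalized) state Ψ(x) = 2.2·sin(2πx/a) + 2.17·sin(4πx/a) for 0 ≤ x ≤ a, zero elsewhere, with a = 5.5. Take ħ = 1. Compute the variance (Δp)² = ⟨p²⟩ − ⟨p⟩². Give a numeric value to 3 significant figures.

3.24

Compute ⟨p⟩ and ⟨p²⟩ separately; (Δp)² = ⟨p²⟩ − ⟨p⟩².
d²/dx² sin(jπx/a) = −(jπ/a)²·sin(jπx/a); on 0 ≤ x ≤ a, ∫sin²(jπx/a) dx = a/2 and ∫sin(jπx/a)·sin(lπx/a) dx = 0 for j ≠ l, so only diagonal terms survive in ∫|Ψ|² and ∫Ψ·Ψ″; ∫Ψ·Ψ′ dx = [Ψ²/2] between the walls = 0.
Normalization: ∫|Ψ|² dx = 26.259.
⟨p⟩ = 0.0000 and ⟨p²⟩ = 3.2358.
(Δp)² = 3.2358 − (0.0000)² = 3.2358.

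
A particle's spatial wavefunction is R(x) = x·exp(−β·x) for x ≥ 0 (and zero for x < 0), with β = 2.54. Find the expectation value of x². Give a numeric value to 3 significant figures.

⟨x²⟩ = ∫ x²·|R|² dx / ∫|R|² dx (integrals over the domain).
Every integrand reduces to terms xʲ·e^(−2βx) on [0, ∞); use ∫₀^∞ xʲ·e^(−2βx) dx = j!/(2β)^(j+1).
State is unnormalized: ∫|R|² dx = 0.015256, and ∫R*·x²·R dx = 0.0070940, so ⟨x²⟩ = 0.0070940 / 0.015256.
⟨x²⟩ = 0.46500.

0.465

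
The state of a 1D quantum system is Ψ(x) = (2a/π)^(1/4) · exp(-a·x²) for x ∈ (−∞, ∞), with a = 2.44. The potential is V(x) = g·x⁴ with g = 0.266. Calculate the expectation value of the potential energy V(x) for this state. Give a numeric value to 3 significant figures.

0.00838

⟨V⟩ = ∫ V(x)·|Ψ|² dx.
Gaussian moments: ∫x^(2j)·e^(−2ax²) dx = (2j−1)!!/(4a)^j · √(π/(2a)), odd powers integrate to 0; here √(π/(2a)) = 0.80235.
⟨V⟩ = 0.0083773.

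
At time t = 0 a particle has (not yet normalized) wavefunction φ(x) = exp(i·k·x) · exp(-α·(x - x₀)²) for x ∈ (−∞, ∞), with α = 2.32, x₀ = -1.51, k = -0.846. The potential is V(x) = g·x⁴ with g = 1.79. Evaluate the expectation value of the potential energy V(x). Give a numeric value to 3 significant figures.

⟨V⟩ = ∫ V(x)·|φ|² dx / ∫|φ|² dx.
Gaussian moments (u = x − x₀): ∫u^(2j)·e^(−2αu²) du = (2j−1)!!/(4α)^j · √(π/(2α)), odd powers integrate to 0; here √(π/(2α)) = 0.82284.
State is unnormalized: ∫|φ|² dx = 0.82284, and ∫φ*·V(x)·φ dx = 9.8800, so ⟨V⟩ = 9.8800 / 0.82284.
⟨V⟩ = 12.007.

12.0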